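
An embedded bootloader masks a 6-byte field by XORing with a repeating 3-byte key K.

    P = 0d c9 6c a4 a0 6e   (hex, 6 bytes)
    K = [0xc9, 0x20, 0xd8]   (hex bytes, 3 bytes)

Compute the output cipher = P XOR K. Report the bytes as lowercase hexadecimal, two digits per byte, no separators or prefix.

c4e9b46d80b6

The 3-byte key repeats, so the effective keystream is c9 20 d8 c9 20 d8.
byte 0: 0d XOR c9 = c4
byte 1: c9 XOR 20 = e9
byte 2: 6c XOR d8 = b4
byte 3: a4 XOR c9 = 6d
byte 4: a0 XOR 20 = 80
byte 5: 6e XOR d8 = b6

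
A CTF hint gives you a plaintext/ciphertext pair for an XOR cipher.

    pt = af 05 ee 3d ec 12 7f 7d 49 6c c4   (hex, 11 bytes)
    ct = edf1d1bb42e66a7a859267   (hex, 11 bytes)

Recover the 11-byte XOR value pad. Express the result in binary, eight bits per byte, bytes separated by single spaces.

01000010 11110100 00111111 10000110 10101110 11110100 00010101 00000111 11001100 11111110 10100011

Since ct = pt ⊕ pad, XORing both sides with pt gives pad = pt ⊕ ct.
byte 0: 10101111 xor 11101101 = 01000010
byte 1: 00000101 xor 11110001 = 11110100
byte 2: 11101110 xor 11010001 = 00111111
byte 3: 00111101 xor 10111011 = 10000110
byte 4: 11101100 xor 01000010 = 10101110
byte 5: 00010010 xor 11100110 = 11110100
byte 6: 01111111 xor 01101010 = 00010101
byte 7: 01111101 xor 01111010 = 00000111
byte 8: 01001001 xor 10000101 = 11001100
byte 9: 01101100 xor 10010010 = 11111110
byte 10: 11000100 xor 01100111 = 10100011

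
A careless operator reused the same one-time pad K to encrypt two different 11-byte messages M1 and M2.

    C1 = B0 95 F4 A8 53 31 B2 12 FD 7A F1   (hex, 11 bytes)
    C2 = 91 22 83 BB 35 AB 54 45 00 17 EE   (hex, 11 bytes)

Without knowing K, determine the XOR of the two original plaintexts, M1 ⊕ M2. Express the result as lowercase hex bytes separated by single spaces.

21 b7 77 13 66 9a e6 57 fd 6d 1f

C1 ⊕ C2 = (M1 ⊕ K) ⊕ (M2 ⊕ K) = M1 ⊕ M2 — the shared key cancels under XOR.
176 ⊕ 145 =  33
149 ⊕  34 = 183
244 ⊕ 131 = 119
168 ⊕ 187 =  19
 83 ⊕  53 = 102
 49 ⊕ 171 = 154
178 ⊕  84 = 230
 18 ⊕  69 =  87
253 ⊕   0 = 253
122 ⊕  23 = 109
241 ⊕ 238 =  31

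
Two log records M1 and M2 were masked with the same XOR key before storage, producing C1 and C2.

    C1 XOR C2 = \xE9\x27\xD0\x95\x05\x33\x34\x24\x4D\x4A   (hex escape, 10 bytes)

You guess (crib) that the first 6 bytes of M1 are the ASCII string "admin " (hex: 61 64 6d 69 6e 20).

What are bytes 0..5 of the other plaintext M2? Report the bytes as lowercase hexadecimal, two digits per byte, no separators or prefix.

Since C1 ⊕ C2 = M1 ⊕ M2, XORing with the guessed M1 bytes yields the corresponding M2 bytes: M2 = (C1 ⊕ C2) ⊕ M1.
byte 0: e9 xor 61 = 88
byte 1: 27 xor 64 = 43
byte 2: d0 xor 6d = bd
byte 3: 95 xor 69 = fc
byte 4: 05 xor 6e = 6b
byte 5: 33 xor 20 = 13

8843bdfc6b13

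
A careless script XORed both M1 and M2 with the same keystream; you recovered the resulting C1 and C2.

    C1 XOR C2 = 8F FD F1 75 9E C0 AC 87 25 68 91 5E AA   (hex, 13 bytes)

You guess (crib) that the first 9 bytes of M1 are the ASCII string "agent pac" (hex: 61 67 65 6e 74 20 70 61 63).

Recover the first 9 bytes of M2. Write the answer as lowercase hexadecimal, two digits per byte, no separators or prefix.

Since C1 ⊕ C2 = M1 ⊕ M2, XORing with the guessed M1 bytes yields the corresponding M2 bytes: M2 = (C1 ⊕ C2) ⊕ M1.
8f ⊕ 61 = ee
fd ⊕ 67 = 9a
f1 ⊕ 65 = 94
75 ⊕ 6e = 1b
9e ⊕ 74 = ea
c0 ⊕ 20 = e0
ac ⊕ 70 = dc
87 ⊕ 61 = e6
25 ⊕ 63 = 46

ee9a941beae0dce646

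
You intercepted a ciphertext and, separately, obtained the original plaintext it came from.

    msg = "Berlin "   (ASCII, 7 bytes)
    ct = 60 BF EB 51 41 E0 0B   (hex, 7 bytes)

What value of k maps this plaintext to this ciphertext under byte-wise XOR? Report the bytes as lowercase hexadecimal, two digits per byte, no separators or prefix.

22da993d288e2b

Since ct = msg ⊕ k, XORing both sides with msg gives k = msg ⊕ ct.
byte 0:  66 ⊕  96 =  34
byte 1: 101 ⊕ 191 = 218
byte 2: 114 ⊕ 235 = 153
byte 3: 108 ⊕  81 =  61
byte 4: 105 ⊕  65 =  40
byte 5: 110 ⊕ 224 = 142
byte 6:  32 ⊕  11 =  43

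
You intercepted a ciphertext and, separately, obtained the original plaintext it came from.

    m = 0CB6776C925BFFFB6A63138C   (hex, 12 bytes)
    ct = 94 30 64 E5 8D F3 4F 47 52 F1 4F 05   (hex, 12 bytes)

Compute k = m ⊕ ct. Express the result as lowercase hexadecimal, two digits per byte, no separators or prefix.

988613891fa8b0bc38925c89

Since ct = m ⊕ k, XORing both sides with m gives k = m ⊕ ct.
00001100 XOR 10010100 = 10011000
10110110 XOR 00110000 = 10000110
01110111 XOR 01100100 = 00010011
01101100 XOR 11100101 = 10001001
10010010 XOR 10001101 = 00011111
01011011 XOR 11110011 = 10101000
11111111 XOR 01001111 = 10110000
11111011 XOR 01000111 = 10111100
01101010 XOR 01010010 = 00111000
01100011 XOR 11110001 = 10010010
00010011 XOR 01001111 = 01011100
10001100 XOR 00000101 = 10001001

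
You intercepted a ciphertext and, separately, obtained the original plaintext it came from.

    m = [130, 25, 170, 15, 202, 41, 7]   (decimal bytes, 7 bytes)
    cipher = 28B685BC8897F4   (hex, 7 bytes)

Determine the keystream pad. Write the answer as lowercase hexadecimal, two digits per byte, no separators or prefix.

Since cipher = m ⊕ pad, XORing both sides with m gives pad = m ⊕ cipher.
byte 0: 82 ^ 28 = aa
byte 1: 19 ^ b6 = af
byte 2: aa ^ 85 = 2f
byte 3: 0f ^ bc = b3
byte 4: ca ^ 88 = 42
byte 5: 29 ^ 97 = be
byte 6: 07 ^ f4 = f3

aaaf2fb342bef3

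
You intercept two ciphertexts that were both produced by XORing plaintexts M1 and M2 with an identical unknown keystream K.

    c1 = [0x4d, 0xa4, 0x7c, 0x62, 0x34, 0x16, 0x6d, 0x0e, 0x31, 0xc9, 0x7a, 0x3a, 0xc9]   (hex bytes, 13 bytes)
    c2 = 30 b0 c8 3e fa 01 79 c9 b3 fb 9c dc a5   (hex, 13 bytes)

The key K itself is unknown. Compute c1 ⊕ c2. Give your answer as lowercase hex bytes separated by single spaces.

7d 14 b4 5c ce 17 14 c7 82 32 e6 e6 6c

c1 ⊕ c2 = (M1 ⊕ K) ⊕ (M2 ⊕ K) = M1 ⊕ M2 — the shared key cancels under XOR.
4d xor 30 = 7d
a4 xor b0 = 14
7c xor c8 = b4
62 xor 3e = 5c
34 xor fa = ce
16 xor 01 = 17
6d xor 79 = 14
0e xor c9 = c7
31 xor b3 = 82
c9 xor fb = 32
7a xor 9c = e6
3a xor dc = e6
c9 xor a5 = 6c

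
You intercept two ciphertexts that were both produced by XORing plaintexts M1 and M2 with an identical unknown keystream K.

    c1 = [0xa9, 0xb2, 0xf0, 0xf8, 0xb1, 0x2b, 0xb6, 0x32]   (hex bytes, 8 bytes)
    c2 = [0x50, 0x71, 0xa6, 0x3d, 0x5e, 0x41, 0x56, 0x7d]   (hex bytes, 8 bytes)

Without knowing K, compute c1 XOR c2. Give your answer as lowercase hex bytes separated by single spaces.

f9 c3 56 c5 ef 6a e0 4f

c1 ⊕ c2 = (M1 ⊕ K) ⊕ (M2 ⊕ K) = M1 ⊕ M2 — the shared key cancels under XOR.
a9 ⊕ 50 = f9
b2 ⊕ 71 = c3
f0 ⊕ a6 = 56
f8 ⊕ 3d = c5
b1 ⊕ 5e = ef
2b ⊕ 41 = 6a
b6 ⊕ 56 = e0
32 ⊕ 7d = 4f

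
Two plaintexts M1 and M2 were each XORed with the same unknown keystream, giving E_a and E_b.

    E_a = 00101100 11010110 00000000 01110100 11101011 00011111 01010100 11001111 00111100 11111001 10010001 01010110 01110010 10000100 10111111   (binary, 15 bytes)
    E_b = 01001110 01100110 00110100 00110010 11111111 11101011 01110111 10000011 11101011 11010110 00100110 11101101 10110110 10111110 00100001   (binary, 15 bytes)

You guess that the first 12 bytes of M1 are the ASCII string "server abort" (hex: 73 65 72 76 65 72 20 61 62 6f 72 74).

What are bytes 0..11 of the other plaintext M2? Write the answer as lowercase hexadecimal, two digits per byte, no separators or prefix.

First, E_a ⊕ E_b = (M1 ⊕ K) ⊕ (M2 ⊕ K) = M1 ⊕ M2, so the key drops out. Then M2 = (M1 ⊕ M2) ⊕ M1 over the first 12 bytes.
byte 0: (2c ^ 4e) ^ 73 = 62 ^ 73 = 11
byte 1: (d6 ^ 66) ^ 65 = b0 ^ 65 = d5
byte 2: (00 ^ 34) ^ 72 = 34 ^ 72 = 46
byte 3: (74 ^ 32) ^ 76 = 46 ^ 76 = 30
byte 4: (eb ^ ff) ^ 65 = 14 ^ 65 = 71
byte 5: (1f ^ eb) ^ 72 = f4 ^ 72 = 86
byte 6: (54 ^ 77) ^ 20 = 23 ^ 20 = 03
byte 7: (cf ^ 83) ^ 61 = 4c ^ 61 = 2d
byte 8: (3c ^ eb) ^ 62 = d7 ^ 62 = b5
byte 9: (f9 ^ d6) ^ 6f = 2f ^ 6f = 40
byte 10: (91 ^ 26) ^ 72 = b7 ^ 72 = c5
byte 11: (56 ^ ed) ^ 74 = bb ^ 74 = cf

11d546307186032db540c5cf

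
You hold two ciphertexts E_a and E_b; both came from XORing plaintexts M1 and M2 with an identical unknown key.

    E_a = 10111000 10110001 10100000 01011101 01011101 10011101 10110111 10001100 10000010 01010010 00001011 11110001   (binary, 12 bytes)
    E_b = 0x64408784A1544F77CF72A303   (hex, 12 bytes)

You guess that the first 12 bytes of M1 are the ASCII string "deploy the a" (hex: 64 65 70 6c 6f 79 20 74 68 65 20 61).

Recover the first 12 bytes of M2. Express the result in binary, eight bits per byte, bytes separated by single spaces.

First, E_a ⊕ E_b = (M1 ⊕ K) ⊕ (M2 ⊕ K) = M1 ⊕ M2, so the key drops out. Then M2 = (M1 ⊕ M2) ⊕ M1 over the first 12 bytes.
byte 0: (b8 xor 64) xor 64 = dc xor 64 = b8
byte 1: (b1 xor 40) xor 65 = f1 xor 65 = 94
byte 2: (a0 xor 87) xor 70 = 27 xor 70 = 57
byte 3: (5d xor 84) xor 6c = d9 xor 6c = b5
byte 4: (5d xor a1) xor 6f = fc xor 6f = 93
byte 5: (9d xor 54) xor 79 = c9 xor 79 = b0
byte 6: (b7 xor 4f) xor 20 = f8 xor 20 = d8
byte 7: (8c xor 77) xor 74 = fb xor 74 = 8f
byte 8: (82 xor cf) xor 68 = 4d xor 68 = 25
byte 9: (52 xor 72) xor 65 = 20 xor 65 = 45
byte 10: (0b xor a3) xor 20 = a8 xor 20 = 88
byte 11: (f1 xor 03) xor 61 = f2 xor 61 = 93

10111000 10010100 01010111 10110101 10010011 10110000 11011000 10001111 00100101 01000101 10001000 10010011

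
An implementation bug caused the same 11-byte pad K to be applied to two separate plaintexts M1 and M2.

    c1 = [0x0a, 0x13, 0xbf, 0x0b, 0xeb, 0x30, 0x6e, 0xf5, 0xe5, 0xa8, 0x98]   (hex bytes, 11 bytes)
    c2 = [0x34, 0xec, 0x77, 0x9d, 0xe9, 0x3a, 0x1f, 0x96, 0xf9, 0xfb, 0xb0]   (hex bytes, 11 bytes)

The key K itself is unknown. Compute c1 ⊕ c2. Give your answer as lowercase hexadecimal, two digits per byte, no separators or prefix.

3effc896020a71631c5328

c1 ⊕ c2 = (M1 ⊕ K) ⊕ (M2 ⊕ K) = M1 ⊕ M2 — the shared key cancels under XOR.
0a ^ 34 = 3e
13 ^ ec = ff
bf ^ 77 = c8
0b ^ 9d = 96
eb ^ e9 = 02
30 ^ 3a = 0a
6e ^ 1f = 71
f5 ^ 96 = 63
e5 ^ f9 = 1c
a8 ^ fb = 53
98 ^ b0 = 28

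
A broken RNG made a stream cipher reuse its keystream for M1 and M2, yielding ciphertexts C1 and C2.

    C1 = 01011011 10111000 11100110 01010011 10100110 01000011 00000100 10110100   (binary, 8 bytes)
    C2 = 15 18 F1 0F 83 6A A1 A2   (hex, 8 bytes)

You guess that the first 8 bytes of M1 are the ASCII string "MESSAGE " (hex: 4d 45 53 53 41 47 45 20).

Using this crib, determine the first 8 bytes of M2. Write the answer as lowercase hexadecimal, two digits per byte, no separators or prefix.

First, C1 ⊕ C2 = (M1 ⊕ K) ⊕ (M2 ⊕ K) = M1 ⊕ M2, so the key drops out. Then M2 = (M1 ⊕ M2) ⊕ M1 over the first 8 bytes.
byte 0: (5b XOR 15) XOR 4d = 4e XOR 4d = 03
byte 1: (b8 XOR 18) XOR 45 = a0 XOR 45 = e5
byte 2: (e6 XOR f1) XOR 53 = 17 XOR 53 = 44
byte 3: (53 XOR 0f) XOR 53 = 5c XOR 53 = 0f
byte 4: (a6 XOR 83) XOR 41 = 25 XOR 41 = 64
byte 5: (43 XOR 6a) XOR 47 = 29 XOR 47 = 6e
byte 6: (04 XOR a1) XOR 45 = a5 XOR 45 = e0
byte 7: (b4 XOR a2) XOR 20 = 16 XOR 20 = 36

03e5440f646ee036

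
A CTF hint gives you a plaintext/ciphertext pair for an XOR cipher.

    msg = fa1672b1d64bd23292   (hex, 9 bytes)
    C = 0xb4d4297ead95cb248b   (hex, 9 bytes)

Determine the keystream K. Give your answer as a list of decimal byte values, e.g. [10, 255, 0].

Since C = msg ⊕ K, XORing both sides with msg gives K = msg ⊕ C.
byte 0: 11111010 ^ 10110100 = 01001110
byte 1: 00010110 ^ 11010100 = 11000010
byte 2: 01110010 ^ 00101001 = 01011011
byte 3: 10110001 ^ 01111110 = 11001111
byte 4: 11010110 ^ 10101101 = 01111011
byte 5: 01001011 ^ 10010101 = 11011110
byte 6: 11010010 ^ 11001011 = 00011001
byte 7: 00110010 ^ 00100100 = 00010110
byte 8: 10010010 ^ 10001011 = 00011001

[78, 194, 91, 207, 123, 222, 25, 22, 25]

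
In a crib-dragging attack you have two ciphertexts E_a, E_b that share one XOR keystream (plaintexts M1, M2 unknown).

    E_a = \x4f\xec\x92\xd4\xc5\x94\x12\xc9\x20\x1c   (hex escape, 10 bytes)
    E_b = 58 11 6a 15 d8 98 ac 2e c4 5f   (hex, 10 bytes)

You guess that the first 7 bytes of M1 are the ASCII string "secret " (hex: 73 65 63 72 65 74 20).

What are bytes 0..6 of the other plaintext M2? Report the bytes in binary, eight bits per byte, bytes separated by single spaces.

01100100 10011000 10011011 10110011 01111000 01111000 10011110

First, E_a ⊕ E_b = (M1 ⊕ K) ⊕ (M2 ⊕ K) = M1 ⊕ M2, so the key drops out. Then M2 = (M1 ⊕ M2) ⊕ M1 over the first 7 bytes.
byte 0: (4f ^ 58) ^ 73 = 17 ^ 73 = 64
byte 1: (ec ^ 11) ^ 65 = fd ^ 65 = 98
byte 2: (92 ^ 6a) ^ 63 = f8 ^ 63 = 9b
byte 3: (d4 ^ 15) ^ 72 = c1 ^ 72 = b3
byte 4: (c5 ^ d8) ^ 65 = 1d ^ 65 = 78
byte 5: (94 ^ 98) ^ 74 = 0c ^ 74 = 78
byte 6: (12 ^ ac) ^ 20 = be ^ 20 = 9e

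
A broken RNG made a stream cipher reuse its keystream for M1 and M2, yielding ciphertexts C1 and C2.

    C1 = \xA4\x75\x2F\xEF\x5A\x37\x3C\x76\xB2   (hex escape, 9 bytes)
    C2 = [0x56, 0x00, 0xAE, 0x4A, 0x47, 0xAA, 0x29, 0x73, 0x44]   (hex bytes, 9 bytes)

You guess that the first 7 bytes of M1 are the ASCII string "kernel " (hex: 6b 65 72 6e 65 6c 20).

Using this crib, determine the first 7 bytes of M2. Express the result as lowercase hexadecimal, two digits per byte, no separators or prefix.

9910f3cb78f135

First, C1 ⊕ C2 = (M1 ⊕ K) ⊕ (M2 ⊕ K) = M1 ⊕ M2, so the key drops out. Then M2 = (M1 ⊕ M2) ⊕ M1 over the first 7 bytes.
byte 0: (a4 XOR 56) XOR 6b = f2 XOR 6b = 99
byte 1: (75 XOR 00) XOR 65 = 75 XOR 65 = 10
byte 2: (2f XOR ae) XOR 72 = 81 XOR 72 = f3
byte 3: (ef XOR 4a) XOR 6e = a5 XOR 6e = cb
byte 4: (5a XOR 47) XOR 65 = 1d XOR 65 = 78
byte 5: (37 XOR aa) XOR 6c = 9d XOR 6c = f1
byte 6: (3c XOR 29) XOR 20 = 15 XOR 20 = 35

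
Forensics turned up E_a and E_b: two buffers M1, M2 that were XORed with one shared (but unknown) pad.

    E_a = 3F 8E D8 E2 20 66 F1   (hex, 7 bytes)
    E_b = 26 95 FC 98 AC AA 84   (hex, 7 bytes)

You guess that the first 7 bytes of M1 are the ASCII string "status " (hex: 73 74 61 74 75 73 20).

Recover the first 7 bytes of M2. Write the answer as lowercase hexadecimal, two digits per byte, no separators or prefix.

6a6f450ef9bf55

First, E_a ⊕ E_b = (M1 ⊕ K) ⊕ (M2 ⊕ K) = M1 ⊕ M2, so the key drops out. Then M2 = (M1 ⊕ M2) ⊕ M1 over the first 7 bytes.
byte 0: (3f XOR 26) XOR 73 = 19 XOR 73 = 6a
byte 1: (8e XOR 95) XOR 74 = 1b XOR 74 = 6f
byte 2: (d8 XOR fc) XOR 61 = 24 XOR 61 = 45
byte 3: (e2 XOR 98) XOR 74 = 7a XOR 74 = 0e
byte 4: (20 XOR ac) XOR 75 = 8c XOR 75 = f9
byte 5: (66 XOR aa) XOR 73 = cc XOR 73 = bf
byte 6: (f1 XOR 84) XOR 20 = 75 XOR 20 = 55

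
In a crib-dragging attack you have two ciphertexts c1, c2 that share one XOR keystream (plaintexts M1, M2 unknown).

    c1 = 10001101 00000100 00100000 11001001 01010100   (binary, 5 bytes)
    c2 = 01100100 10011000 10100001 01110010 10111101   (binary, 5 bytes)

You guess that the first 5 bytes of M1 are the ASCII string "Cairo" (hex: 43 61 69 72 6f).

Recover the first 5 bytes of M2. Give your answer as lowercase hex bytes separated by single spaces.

First, c1 ⊕ c2 = (M1 ⊕ K) ⊕ (M2 ⊕ K) = M1 ⊕ M2, so the key drops out. Then M2 = (M1 ⊕ M2) ⊕ M1 over the first 5 bytes.
byte 0: (8d xor 64) xor 43 = e9 xor 43 = aa
byte 1: (04 xor 98) xor 61 = 9c xor 61 = fd
byte 2: (20 xor a1) xor 69 = 81 xor 69 = e8
byte 3: (c9 xor 72) xor 72 = bb xor 72 = c9
byte 4: (54 xor bd) xor 6f = e9 xor 6f = 86

aa fd e8 c9 86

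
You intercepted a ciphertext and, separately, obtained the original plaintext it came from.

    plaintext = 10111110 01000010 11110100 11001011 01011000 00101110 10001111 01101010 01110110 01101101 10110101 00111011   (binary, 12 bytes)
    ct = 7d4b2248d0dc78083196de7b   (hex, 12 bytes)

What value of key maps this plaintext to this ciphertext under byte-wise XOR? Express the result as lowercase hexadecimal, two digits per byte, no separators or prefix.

c309d68388f2f76247fb6b40

Since ct = plaintext ⊕ key, XORing both sides with plaintext gives key = plaintext ⊕ ct.
be XOR 7d = c3
42 XOR 4b = 09
f4 XOR 22 = d6
cb XOR 48 = 83
58 XOR d0 = 88
2e XOR dc = f2
8f XOR 78 = f7
6a XOR 08 = 62
76 XOR 31 = 47
6d XOR 96 = fb
b5 XOR de = 6b
3b XOR 7b = 40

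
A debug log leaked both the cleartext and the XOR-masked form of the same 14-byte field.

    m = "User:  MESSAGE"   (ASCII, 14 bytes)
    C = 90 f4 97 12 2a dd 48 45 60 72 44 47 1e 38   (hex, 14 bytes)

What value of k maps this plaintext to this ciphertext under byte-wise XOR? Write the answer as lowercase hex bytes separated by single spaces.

c5 87 f2 60 10 fd 68 08 25 21 17 06 59 7d

Since C = m ⊕ k, XORing both sides with m gives k = m ⊕ C.
byte 0: 01010101 XOR 10010000 = 11000101
byte 1: 01110011 XOR 11110100 = 10000111
byte 2: 01100101 XOR 10010111 = 11110010
byte 3: 01110010 XOR 00010010 = 01100000
byte 4: 00111010 XOR 00101010 = 00010000
byte 5: 00100000 XOR 11011101 = 11111101
byte 6: 00100000 XOR 01001000 = 01101000
byte 7: 01001101 XOR 01000101 = 00001000
byte 8: 01000101 XOR 01100000 = 00100101
byte 9: 01010011 XOR 01110010 = 00100001
byte 10: 01010011 XOR 01000100 = 00010111
byte 11: 01000001 XOR 01000111 = 00000110
byte 12: 01000111 XOR 00011110 = 01011001
byte 13: 01000101 XOR 00111000 = 01111101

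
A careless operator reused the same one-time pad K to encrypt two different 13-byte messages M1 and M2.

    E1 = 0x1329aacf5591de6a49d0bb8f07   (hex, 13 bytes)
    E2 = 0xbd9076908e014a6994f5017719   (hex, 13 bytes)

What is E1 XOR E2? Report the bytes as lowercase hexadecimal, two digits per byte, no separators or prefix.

aeb9dc5fdb909403dd25baf81e

E1 ⊕ E2 = (M1 ⊕ K) ⊕ (M2 ⊕ K) = M1 ⊕ M2 — the shared key cancels under XOR.
byte 0: 00010011 ⊕ 10111101 = 10101110
byte 1: 00101001 ⊕ 10010000 = 10111001
byte 2: 10101010 ⊕ 01110110 = 11011100
byte 3: 11001111 ⊕ 10010000 = 01011111
byte 4: 01010101 ⊕ 10001110 = 11011011
byte 5: 10010001 ⊕ 00000001 = 10010000
byte 6: 11011110 ⊕ 01001010 = 10010100
byte 7: 01101010 ⊕ 01101001 = 00000011
byte 8: 01001001 ⊕ 10010100 = 11011101
byte 9: 11010000 ⊕ 11110101 = 00100101
byte 10: 10111011 ⊕ 00000001 = 10111010
byte 11: 10001111 ⊕ 01110111 = 11111000
byte 12: 00000111 ⊕ 00011001 = 00011110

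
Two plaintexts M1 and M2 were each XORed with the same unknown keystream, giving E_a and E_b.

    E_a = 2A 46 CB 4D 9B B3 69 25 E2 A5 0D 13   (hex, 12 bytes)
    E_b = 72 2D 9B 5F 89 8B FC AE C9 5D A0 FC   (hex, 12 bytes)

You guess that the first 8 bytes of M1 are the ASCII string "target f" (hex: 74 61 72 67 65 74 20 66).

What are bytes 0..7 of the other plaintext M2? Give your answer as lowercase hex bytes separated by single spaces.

2c 0a 22 75 77 4c b5 ed

First, E_a ⊕ E_b = (M1 ⊕ K) ⊕ (M2 ⊕ K) = M1 ⊕ M2, so the key drops out. Then M2 = (M1 ⊕ M2) ⊕ M1 over the first 8 bytes.
byte 0: (2a xor 72) xor 74 = 58 xor 74 = 2c
byte 1: (46 xor 2d) xor 61 = 6b xor 61 = 0a
byte 2: (cb xor 9b) xor 72 = 50 xor 72 = 22
byte 3: (4d xor 5f) xor 67 = 12 xor 67 = 75
byte 4: (9b xor 89) xor 65 = 12 xor 65 = 77
byte 5: (b3 xor 8b) xor 74 = 38 xor 74 = 4c
byte 6: (69 xor fc) xor 20 = 95 xor 20 = b5
byte 7: (25 xor ae) xor 66 = 8b xor 66 = ed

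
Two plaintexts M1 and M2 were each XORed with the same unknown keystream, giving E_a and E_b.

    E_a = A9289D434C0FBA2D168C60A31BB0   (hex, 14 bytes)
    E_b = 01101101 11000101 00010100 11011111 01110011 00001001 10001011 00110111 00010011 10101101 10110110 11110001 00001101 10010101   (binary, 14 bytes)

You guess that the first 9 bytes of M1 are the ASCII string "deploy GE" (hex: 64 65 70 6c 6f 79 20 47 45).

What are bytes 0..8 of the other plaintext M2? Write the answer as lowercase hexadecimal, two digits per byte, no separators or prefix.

First, E_a ⊕ E_b = (M1 ⊕ K) ⊕ (M2 ⊕ K) = M1 ⊕ M2, so the key drops out. Then M2 = (M1 ⊕ M2) ⊕ M1 over the first 9 bytes.
byte 0: (a9 ^ 6d) ^ 64 = c4 ^ 64 = a0
byte 1: (28 ^ c5) ^ 65 = ed ^ 65 = 88
byte 2: (9d ^ 14) ^ 70 = 89 ^ 70 = f9
byte 3: (43 ^ df) ^ 6c = 9c ^ 6c = f0
byte 4: (4c ^ 73) ^ 6f = 3f ^ 6f = 50
byte 5: (0f ^ 09) ^ 79 = 06 ^ 79 = 7f
byte 6: (ba ^ 8b) ^ 20 = 31 ^ 20 = 11
byte 7: (2d ^ 37) ^ 47 = 1a ^ 47 = 5d
byte 8: (16 ^ 13) ^ 45 = 05 ^ 45 = 40

a088f9f0507f115d40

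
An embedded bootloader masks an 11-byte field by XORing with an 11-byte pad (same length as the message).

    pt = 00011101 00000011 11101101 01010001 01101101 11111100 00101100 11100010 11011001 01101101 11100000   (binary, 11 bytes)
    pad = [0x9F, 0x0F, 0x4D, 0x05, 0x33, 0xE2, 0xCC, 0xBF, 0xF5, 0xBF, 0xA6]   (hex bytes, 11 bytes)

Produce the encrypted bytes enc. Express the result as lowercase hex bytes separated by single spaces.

byte 0:  29 xor 159 = 130
byte 1:   3 xor  15 =  12
byte 2: 237 xor  77 = 160
byte 3:  81 xor   5 =  84
byte 4: 109 xor  51 =  94
byte 5: 252 xor 226 =  30
byte 6:  44 xor 204 = 224
byte 7: 226 xor 191 =  93
byte 8: 217 xor 245 =  44
byte 9: 109 xor 191 = 210
byte 10: 224 xor 166 =  70

82 0c a0 54 5e 1e e0 5d 2c d2 46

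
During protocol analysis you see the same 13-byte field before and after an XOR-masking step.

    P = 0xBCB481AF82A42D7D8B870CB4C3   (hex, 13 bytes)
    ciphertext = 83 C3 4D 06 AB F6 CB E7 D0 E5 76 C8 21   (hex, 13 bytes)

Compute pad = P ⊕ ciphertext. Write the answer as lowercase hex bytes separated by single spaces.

Since ciphertext = P ⊕ pad, XORing both sides with P gives pad = P ⊕ ciphertext.
byte 0: 10111100 ⊕ 10000011 = 00111111
byte 1: 10110100 ⊕ 11000011 = 01110111
byte 2: 10000001 ⊕ 01001101 = 11001100
byte 3: 10101111 ⊕ 00000110 = 10101001
byte 4: 10000010 ⊕ 10101011 = 00101001
byte 5: 10100100 ⊕ 11110110 = 01010010
byte 6: 00101101 ⊕ 11001011 = 11100110
byte 7: 01111101 ⊕ 11100111 = 10011010
byte 8: 10001011 ⊕ 11010000 = 01011011
byte 9: 10000111 ⊕ 11100101 = 01100010
byte 10: 00001100 ⊕ 01110110 = 01111010
byte 11: 10110100 ⊕ 11001000 = 01111100
byte 12: 11000011 ⊕ 00100001 = 11100010

3f 77 cc a9 29 52 e6 9a 5b 62 7a 7c e2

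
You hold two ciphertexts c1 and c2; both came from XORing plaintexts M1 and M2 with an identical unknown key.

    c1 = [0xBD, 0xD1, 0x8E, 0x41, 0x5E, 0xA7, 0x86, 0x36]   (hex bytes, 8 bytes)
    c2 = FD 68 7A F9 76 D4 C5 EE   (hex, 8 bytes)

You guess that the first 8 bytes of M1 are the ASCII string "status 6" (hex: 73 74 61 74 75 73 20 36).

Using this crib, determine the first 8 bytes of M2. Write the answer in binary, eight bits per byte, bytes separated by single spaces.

00110011 11001101 10010101 11001100 01011101 00000000 01100011 11101110

First, c1 ⊕ c2 = (M1 ⊕ K) ⊕ (M2 ⊕ K) = M1 ⊕ M2, so the key drops out. Then M2 = (M1 ⊕ M2) ⊕ M1 over the first 8 bytes.
byte 0: (bd XOR fd) XOR 73 = 40 XOR 73 = 33
byte 1: (d1 XOR 68) XOR 74 = b9 XOR 74 = cd
byte 2: (8e XOR 7a) XOR 61 = f4 XOR 61 = 95
byte 3: (41 XOR f9) XOR 74 = b8 XOR 74 = cc
byte 4: (5e XOR 76) XOR 75 = 28 XOR 75 = 5d
byte 5: (a7 XOR d4) XOR 73 = 73 XOR 73 = 00
byte 6: (86 XOR c5) XOR 20 = 43 XOR 20 = 63
byte 7: (36 XOR ee) XOR 36 = d8 XOR 36 = ee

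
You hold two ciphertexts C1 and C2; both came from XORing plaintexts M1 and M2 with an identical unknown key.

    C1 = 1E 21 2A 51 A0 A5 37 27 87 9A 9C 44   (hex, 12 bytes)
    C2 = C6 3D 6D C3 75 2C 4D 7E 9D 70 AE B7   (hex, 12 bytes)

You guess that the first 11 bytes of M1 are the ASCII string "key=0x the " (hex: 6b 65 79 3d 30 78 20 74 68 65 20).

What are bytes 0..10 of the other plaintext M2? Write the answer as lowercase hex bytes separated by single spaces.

b3 79 3e af e5 f1 5a 2d 72 8f 12

First, C1 ⊕ C2 = (M1 ⊕ K) ⊕ (M2 ⊕ K) = M1 ⊕ M2, so the key drops out. Then M2 = (M1 ⊕ M2) ⊕ M1 over the first 11 bytes.
byte 0: (1e ^ c6) ^ 6b = d8 ^ 6b = b3
byte 1: (21 ^ 3d) ^ 65 = 1c ^ 65 = 79
byte 2: (2a ^ 6d) ^ 79 = 47 ^ 79 = 3e
byte 3: (51 ^ c3) ^ 3d = 92 ^ 3d = af
byte 4: (a0 ^ 75) ^ 30 = d5 ^ 30 = e5
byte 5: (a5 ^ 2c) ^ 78 = 89 ^ 78 = f1
byte 6: (37 ^ 4d) ^ 20 = 7a ^ 20 = 5a
byte 7: (27 ^ 7e) ^ 74 = 59 ^ 74 = 2d
byte 8: (87 ^ 9d) ^ 68 = 1a ^ 68 = 72
byte 9: (9a ^ 70) ^ 65 = ea ^ 65 = 8f
byte 10: (9c ^ ae) ^ 20 = 32 ^ 20 = 12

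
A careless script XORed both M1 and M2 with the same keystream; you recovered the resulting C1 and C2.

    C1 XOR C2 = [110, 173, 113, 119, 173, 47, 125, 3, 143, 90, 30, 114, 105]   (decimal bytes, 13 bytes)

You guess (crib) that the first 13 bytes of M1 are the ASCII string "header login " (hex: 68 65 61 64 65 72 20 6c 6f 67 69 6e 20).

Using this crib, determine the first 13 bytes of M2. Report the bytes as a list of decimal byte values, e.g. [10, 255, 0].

Since C1 ⊕ C2 = M1 ⊕ M2, XORing with the guessed M1 bytes yields the corresponding M2 bytes: M2 = (C1 ⊕ C2) ⊕ M1.
byte 0: 110 XOR 104 =   6
byte 1: 173 XOR 101 = 200
byte 2: 113 XOR  97 =  16
byte 3: 119 XOR 100 =  19
byte 4: 173 XOR 101 = 200
byte 5:  47 XOR 114 =  93
byte 6: 125 XOR  32 =  93
byte 7:   3 XOR 108 = 111
byte 8: 143 XOR 111 = 224
byte 9:  90 XOR 103 =  61
byte 10:  30 XOR 105 = 119
byte 11: 114 XOR 110 =  28
byte 12: 105 XOR  32 =  73

[6, 200, 16, 19, 200, 93, 93, 111, 224, 61, 119, 28, 73]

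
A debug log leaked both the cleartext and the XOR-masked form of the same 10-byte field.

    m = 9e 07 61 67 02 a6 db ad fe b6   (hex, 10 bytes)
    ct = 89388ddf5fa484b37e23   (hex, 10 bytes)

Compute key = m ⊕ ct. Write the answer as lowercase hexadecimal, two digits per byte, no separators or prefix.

Since ct = m ⊕ key, XORing both sides with m gives key = m ⊕ ct.
byte 0: 9e ⊕ 89 = 17
byte 1: 07 ⊕ 38 = 3f
byte 2: 61 ⊕ 8d = ec
byte 3: 67 ⊕ df = b8
byte 4: 02 ⊕ 5f = 5d
byte 5: a6 ⊕ a4 = 02
byte 6: db ⊕ 84 = 5f
byte 7: ad ⊕ b3 = 1e
byte 8: fe ⊕ 7e = 80
byte 9: b6 ⊕ 23 = 95

173fecb85d025f1e8095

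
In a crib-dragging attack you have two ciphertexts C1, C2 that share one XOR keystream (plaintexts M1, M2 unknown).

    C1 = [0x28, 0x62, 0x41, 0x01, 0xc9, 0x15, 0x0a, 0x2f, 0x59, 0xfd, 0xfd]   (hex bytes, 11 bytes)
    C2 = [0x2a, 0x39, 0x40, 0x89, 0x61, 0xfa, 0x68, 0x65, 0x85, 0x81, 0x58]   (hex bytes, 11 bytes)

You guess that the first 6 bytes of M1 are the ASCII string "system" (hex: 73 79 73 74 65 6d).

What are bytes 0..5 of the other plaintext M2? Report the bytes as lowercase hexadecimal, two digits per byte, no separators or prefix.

712272fccd82

First, C1 ⊕ C2 = (M1 ⊕ K) ⊕ (M2 ⊕ K) = M1 ⊕ M2, so the key drops out. Then M2 = (M1 ⊕ M2) ⊕ M1 over the first 6 bytes.
byte 0: (28 XOR 2a) XOR 73 = 02 XOR 73 = 71
byte 1: (62 XOR 39) XOR 79 = 5b XOR 79 = 22
byte 2: (41 XOR 40) XOR 73 = 01 XOR 73 = 72
byte 3: (01 XOR 89) XOR 74 = 88 XOR 74 = fc
byte 4: (c9 XOR 61) XOR 65 = a8 XOR 65 = cd
byte 5: (15 XOR fa) XOR 6d = ef XOR 6d = 82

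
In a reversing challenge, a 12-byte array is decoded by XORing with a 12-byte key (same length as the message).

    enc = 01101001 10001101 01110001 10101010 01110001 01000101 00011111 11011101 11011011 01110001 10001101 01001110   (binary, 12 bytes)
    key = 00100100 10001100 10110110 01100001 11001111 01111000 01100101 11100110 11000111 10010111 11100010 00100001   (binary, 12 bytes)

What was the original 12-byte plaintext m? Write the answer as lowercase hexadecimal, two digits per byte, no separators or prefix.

4d01c7cbbe3d7a3b1ce66f6f

01101001 xor 00100100 = 01001101
10001101 xor 10001100 = 00000001
01110001 xor 10110110 = 11000111
10101010 xor 01100001 = 11001011
01110001 xor 11001111 = 10111110
01000101 xor 01111000 = 00111101
00011111 xor 01100101 = 01111010
11011101 xor 11100110 = 00111011
11011011 xor 11000111 = 00011100
01110001 xor 10010111 = 11100110
10001101 xor 11100010 = 01101111
01001110 xor 00100001 = 01101111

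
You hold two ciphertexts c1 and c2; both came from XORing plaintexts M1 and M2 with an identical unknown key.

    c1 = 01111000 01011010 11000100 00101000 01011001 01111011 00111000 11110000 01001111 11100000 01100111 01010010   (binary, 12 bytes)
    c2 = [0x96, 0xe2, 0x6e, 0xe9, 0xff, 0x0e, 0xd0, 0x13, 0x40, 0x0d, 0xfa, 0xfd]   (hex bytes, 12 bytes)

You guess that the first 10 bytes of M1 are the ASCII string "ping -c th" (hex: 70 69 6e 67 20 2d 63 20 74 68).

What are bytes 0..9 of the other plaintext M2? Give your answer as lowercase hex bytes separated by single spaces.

9e d1 c4 a6 86 58 8b c3 7b 85

First, c1 ⊕ c2 = (M1 ⊕ K) ⊕ (M2 ⊕ K) = M1 ⊕ M2, so the key drops out. Then M2 = (M1 ⊕ M2) ⊕ M1 over the first 10 bytes.
byte 0: (78 ⊕ 96) ⊕ 70 = ee ⊕ 70 = 9e
byte 1: (5a ⊕ e2) ⊕ 69 = b8 ⊕ 69 = d1
byte 2: (c4 ⊕ 6e) ⊕ 6e = aa ⊕ 6e = c4
byte 3: (28 ⊕ e9) ⊕ 67 = c1 ⊕ 67 = a6
byte 4: (59 ⊕ ff) ⊕ 20 = a6 ⊕ 20 = 86
byte 5: (7b ⊕ 0e) ⊕ 2d = 75 ⊕ 2d = 58
byte 6: (38 ⊕ d0) ⊕ 63 = e8 ⊕ 63 = 8b
byte 7: (f0 ⊕ 13) ⊕ 20 = e3 ⊕ 20 = c3
byte 8: (4f ⊕ 40) ⊕ 74 = 0f ⊕ 74 = 7b
byte 9: (e0 ⊕ 0d) ⊕ 68 = ed ⊕ 68 = 85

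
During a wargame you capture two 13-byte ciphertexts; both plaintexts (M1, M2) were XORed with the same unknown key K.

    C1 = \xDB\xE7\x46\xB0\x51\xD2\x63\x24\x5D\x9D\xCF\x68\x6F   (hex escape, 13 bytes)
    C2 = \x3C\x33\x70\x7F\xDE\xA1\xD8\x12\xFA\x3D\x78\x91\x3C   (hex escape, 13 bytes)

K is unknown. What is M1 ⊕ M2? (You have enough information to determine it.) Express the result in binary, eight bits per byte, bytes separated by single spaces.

11100111 11010100 00110110 11001111 10001111 01110011 10111011 00110110 10100111 10100000 10110111 11111001 01010011

C1 ⊕ C2 = (M1 ⊕ K) ⊕ (M2 ⊕ K) = M1 ⊕ M2 — the shared key cancels under XOR.
db xor 3c = e7
e7 xor 33 = d4
46 xor 70 = 36
b0 xor 7f = cf
51 xor de = 8f
d2 xor a1 = 73
63 xor d8 = bb
24 xor 12 = 36
5d xor fa = a7
9d xor 3d = a0
cf xor 78 = b7
68 xor 91 = f9
6f xor 3c = 53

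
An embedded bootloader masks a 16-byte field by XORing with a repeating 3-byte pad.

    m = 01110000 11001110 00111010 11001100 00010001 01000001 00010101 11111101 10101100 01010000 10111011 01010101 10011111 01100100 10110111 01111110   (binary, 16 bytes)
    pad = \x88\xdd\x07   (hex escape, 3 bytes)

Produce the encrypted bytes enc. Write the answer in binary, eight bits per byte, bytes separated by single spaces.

11111000 00010011 00111101 01000100 11001100 01000110 10011101 00100000 10101011 11011000 01100110 01010010 00010111 10111001 10110000 11110110

The 3-byte key repeats, so the effective keystream is 88 dd 07 88 dd 07 88 dd 07 88 dd 07 88 dd 07 88.
byte 0: 70 XOR 88 = f8
byte 1: ce XOR dd = 13
byte 2: 3a XOR 07 = 3d
byte 3: cc XOR 88 = 44
byte 4: 11 XOR dd = cc
byte 5: 41 XOR 07 = 46
byte 6: 15 XOR 88 = 9d
byte 7: fd XOR dd = 20
byte 8: ac XOR 07 = ab
byte 9: 50 XOR 88 = d8
byte 10: bb XOR dd = 66
byte 11: 55 XOR 07 = 52
byte 12: 9f XOR 88 = 17
byte 13: 64 XOR dd = b9
byte 14: b7 XOR 07 = b0
byte 15: 7e XOR 88 = f6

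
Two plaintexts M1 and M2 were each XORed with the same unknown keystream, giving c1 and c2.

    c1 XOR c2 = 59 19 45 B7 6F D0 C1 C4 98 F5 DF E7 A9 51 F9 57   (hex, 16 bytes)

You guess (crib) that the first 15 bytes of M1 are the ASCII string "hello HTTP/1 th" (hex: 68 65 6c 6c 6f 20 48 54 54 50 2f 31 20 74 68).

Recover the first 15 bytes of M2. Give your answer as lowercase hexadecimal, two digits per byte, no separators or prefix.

Since c1 ⊕ c2 = M1 ⊕ M2, XORing with the guessed M1 bytes yields the corresponding M2 bytes: M2 = (c1 ⊕ c2) ⊕ M1.
59 XOR 68 = 31
19 XOR 65 = 7c
45 XOR 6c = 29
b7 XOR 6c = db
6f XOR 6f = 00
d0 XOR 20 = f0
c1 XOR 48 = 89
c4 XOR 54 = 90
98 XOR 54 = cc
f5 XOR 50 = a5
df XOR 2f = f0
e7 XOR 31 = d6
a9 XOR 20 = 89
51 XOR 74 = 25
f9 XOR 68 = 91

317c29db00f08990cca5f0d6892591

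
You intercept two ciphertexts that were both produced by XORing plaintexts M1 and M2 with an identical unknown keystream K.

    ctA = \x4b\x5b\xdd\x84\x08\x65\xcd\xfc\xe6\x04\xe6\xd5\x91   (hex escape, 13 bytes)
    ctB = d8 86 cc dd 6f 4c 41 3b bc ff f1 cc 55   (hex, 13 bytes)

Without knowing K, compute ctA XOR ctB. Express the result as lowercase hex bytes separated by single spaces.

ctA ⊕ ctB = (M1 ⊕ K) ⊕ (M2 ⊕ K) = M1 ⊕ M2 — the shared key cancels under XOR.
01001011 ⊕ 11011000 = 10010011
01011011 ⊕ 10000110 = 11011101
11011101 ⊕ 11001100 = 00010001
10000100 ⊕ 11011101 = 01011001
00001000 ⊕ 01101111 = 01100111
01100101 ⊕ 01001100 = 00101001
11001101 ⊕ 01000001 = 10001100
11111100 ⊕ 00111011 = 11000111
11100110 ⊕ 10111100 = 01011010
00000100 ⊕ 11111111 = 11111011
11100110 ⊕ 11110001 = 00010111
11010101 ⊕ 11001100 = 00011001
10010001 ⊕ 01010101 = 11000100

93 dd 11 59 67 29 8c c7 5a fb 17 19 c4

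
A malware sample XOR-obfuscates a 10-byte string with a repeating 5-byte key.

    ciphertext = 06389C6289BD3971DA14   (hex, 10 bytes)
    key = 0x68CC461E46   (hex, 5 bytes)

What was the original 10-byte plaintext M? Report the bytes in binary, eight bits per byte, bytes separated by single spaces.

01101110 11110100 11011010 01111100 11001111 11010101 11110101 00110111 11000100 01010010

The 5-byte key repeats, so the effective keystream is 68 cc 46 1e 46 68 cc 46 1e 46.
byte 0: 06 xor 68 = 6e
byte 1: 38 xor cc = f4
byte 2: 9c xor 46 = da
byte 3: 62 xor 1e = 7c
byte 4: 89 xor 46 = cf
byte 5: bd xor 68 = d5
byte 6: 39 xor cc = f5
byte 7: 71 xor 46 = 37
byte 8: da xor 1e = c4
byte 9: 14 xor 46 = 52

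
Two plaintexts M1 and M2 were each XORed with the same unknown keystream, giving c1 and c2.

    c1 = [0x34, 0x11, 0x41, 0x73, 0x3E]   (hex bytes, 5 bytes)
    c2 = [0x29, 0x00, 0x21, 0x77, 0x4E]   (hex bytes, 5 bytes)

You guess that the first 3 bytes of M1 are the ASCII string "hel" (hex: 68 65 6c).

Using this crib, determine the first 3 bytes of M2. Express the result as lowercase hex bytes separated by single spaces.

First, c1 ⊕ c2 = (M1 ⊕ K) ⊕ (M2 ⊕ K) = M1 ⊕ M2, so the key drops out. Then M2 = (M1 ⊕ M2) ⊕ M1 over the first 3 bytes.
byte 0: (34 ⊕ 29) ⊕ 68 = 1d ⊕ 68 = 75
byte 1: (11 ⊕ 00) ⊕ 65 = 11 ⊕ 65 = 74
byte 2: (41 ⊕ 21) ⊕ 6c = 60 ⊕ 6c = 0c

75 74 0c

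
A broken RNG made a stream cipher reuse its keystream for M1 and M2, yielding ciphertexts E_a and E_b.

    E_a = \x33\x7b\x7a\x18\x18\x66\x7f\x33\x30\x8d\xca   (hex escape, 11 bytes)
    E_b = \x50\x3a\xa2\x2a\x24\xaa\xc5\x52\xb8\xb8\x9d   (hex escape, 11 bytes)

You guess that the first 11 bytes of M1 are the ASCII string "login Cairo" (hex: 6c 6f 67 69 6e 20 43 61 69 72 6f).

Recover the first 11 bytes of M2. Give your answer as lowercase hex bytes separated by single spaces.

0f 2e bf 5b 52 ec f9 00 e1 47 38

First, E_a ⊕ E_b = (M1 ⊕ K) ⊕ (M2 ⊕ K) = M1 ⊕ M2, so the key drops out. Then M2 = (M1 ⊕ M2) ⊕ M1 over the first 11 bytes.
byte 0: (33 ⊕ 50) ⊕ 6c = 63 ⊕ 6c = 0f
byte 1: (7b ⊕ 3a) ⊕ 6f = 41 ⊕ 6f = 2e
byte 2: (7a ⊕ a2) ⊕ 67 = d8 ⊕ 67 = bf
byte 3: (18 ⊕ 2a) ⊕ 69 = 32 ⊕ 69 = 5b
byte 4: (18 ⊕ 24) ⊕ 6e = 3c ⊕ 6e = 52
byte 5: (66 ⊕ aa) ⊕ 20 = cc ⊕ 20 = ec
byte 6: (7f ⊕ c5) ⊕ 43 = ba ⊕ 43 = f9
byte 7: (33 ⊕ 52) ⊕ 61 = 61 ⊕ 61 = 00
byte 8: (30 ⊕ b8) ⊕ 69 = 88 ⊕ 69 = e1
byte 9: (8d ⊕ b8) ⊕ 72 = 35 ⊕ 72 = 47
byte 10: (ca ⊕ 9d) ⊕ 6f = 57 ⊕ 6f = 38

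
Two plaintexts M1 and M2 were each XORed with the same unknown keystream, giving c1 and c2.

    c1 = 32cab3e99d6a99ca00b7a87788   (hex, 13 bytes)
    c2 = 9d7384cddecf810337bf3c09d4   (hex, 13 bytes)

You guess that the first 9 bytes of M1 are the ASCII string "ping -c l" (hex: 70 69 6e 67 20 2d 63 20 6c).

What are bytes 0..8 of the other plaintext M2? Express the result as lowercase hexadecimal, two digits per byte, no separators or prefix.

dfd0594363887be95b

First, c1 ⊕ c2 = (M1 ⊕ K) ⊕ (M2 ⊕ K) = M1 ⊕ M2, so the key drops out. Then M2 = (M1 ⊕ M2) ⊕ M1 over the first 9 bytes.
byte 0: (32 ^ 9d) ^ 70 = af ^ 70 = df
byte 1: (ca ^ 73) ^ 69 = b9 ^ 69 = d0
byte 2: (b3 ^ 84) ^ 6e = 37 ^ 6e = 59
byte 3: (e9 ^ cd) ^ 67 = 24 ^ 67 = 43
byte 4: (9d ^ de) ^ 20 = 43 ^ 20 = 63
byte 5: (6a ^ cf) ^ 2d = a5 ^ 2d = 88
byte 6: (99 ^ 81) ^ 63 = 18 ^ 63 = 7b
byte 7: (ca ^ 03) ^ 20 = c9 ^ 20 = e9
byte 8: (00 ^ 37) ^ 6c = 37 ^ 6c = 5b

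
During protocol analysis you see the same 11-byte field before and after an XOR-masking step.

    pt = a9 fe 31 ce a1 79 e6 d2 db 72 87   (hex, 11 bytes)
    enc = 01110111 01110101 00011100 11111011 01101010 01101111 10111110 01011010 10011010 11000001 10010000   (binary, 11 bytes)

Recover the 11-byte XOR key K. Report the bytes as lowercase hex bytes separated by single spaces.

Since enc = pt ⊕ K, XORing both sides with pt gives K = pt ⊕ enc.
169 XOR 119 = 222
254 XOR 117 = 139
 49 XOR  28 =  45
206 XOR 251 =  53
161 XOR 106 = 203
121 XOR 111 =  22
230 XOR 190 =  88
210 XOR  90 = 136
219 XOR 154 =  65
114 XOR 193 = 179
135 XOR 144 =  23

de 8b 2d 35 cb 16 58 88 41 b3 17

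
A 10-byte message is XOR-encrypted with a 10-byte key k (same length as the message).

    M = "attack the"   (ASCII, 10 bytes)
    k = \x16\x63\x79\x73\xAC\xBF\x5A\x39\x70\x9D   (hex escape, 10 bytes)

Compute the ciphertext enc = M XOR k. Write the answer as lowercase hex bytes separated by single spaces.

77 17 0d 12 cf d4 7a 4d 18 f8

XOR is its own inverse, so applying the key byte-wise gives the result directly.
01100001 ^ 00010110 = 01110111
01110100 ^ 01100011 = 00010111
01110100 ^ 01111001 = 00001101
01100001 ^ 01110011 = 00010010
01100011 ^ 10101100 = 11001111
01101011 ^ 10111111 = 11010100
00100000 ^ 01011010 = 01111010
01110100 ^ 00111001 = 01001101
01101000 ^ 01110000 = 00011000
01100101 ^ 10011101 = 11111000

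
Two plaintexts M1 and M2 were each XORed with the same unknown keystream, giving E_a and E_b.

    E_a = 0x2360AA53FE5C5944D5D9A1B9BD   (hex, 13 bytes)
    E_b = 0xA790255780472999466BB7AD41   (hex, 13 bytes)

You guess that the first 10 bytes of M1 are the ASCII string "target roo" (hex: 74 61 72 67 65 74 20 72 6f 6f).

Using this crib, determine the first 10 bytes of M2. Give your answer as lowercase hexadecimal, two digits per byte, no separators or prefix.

First, E_a ⊕ E_b = (M1 ⊕ K) ⊕ (M2 ⊕ K) = M1 ⊕ M2, so the key drops out. Then M2 = (M1 ⊕ M2) ⊕ M1 over the first 10 bytes.
byte 0: (23 xor a7) xor 74 = 84 xor 74 = f0
byte 1: (60 xor 90) xor 61 = f0 xor 61 = 91
byte 2: (aa xor 25) xor 72 = 8f xor 72 = fd
byte 3: (53 xor 57) xor 67 = 04 xor 67 = 63
byte 4: (fe xor 80) xor 65 = 7e xor 65 = 1b
byte 5: (5c xor 47) xor 74 = 1b xor 74 = 6f
byte 6: (59 xor 29) xor 20 = 70 xor 20 = 50
byte 7: (44 xor 99) xor 72 = dd xor 72 = af
byte 8: (d5 xor 46) xor 6f = 93 xor 6f = fc
byte 9: (d9 xor 6b) xor 6f = b2 xor 6f = dd

f091fd631b6f50affcdd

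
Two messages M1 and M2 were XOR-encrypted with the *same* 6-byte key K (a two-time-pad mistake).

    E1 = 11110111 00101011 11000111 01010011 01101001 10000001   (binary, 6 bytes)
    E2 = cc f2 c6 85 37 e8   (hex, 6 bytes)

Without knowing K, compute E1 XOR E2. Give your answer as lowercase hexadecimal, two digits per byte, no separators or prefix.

E1 ⊕ E2 = (M1 ⊕ K) ⊕ (M2 ⊕ K) = M1 ⊕ M2 — the shared key cancels under XOR.
11110111 XOR 11001100 = 00111011
00101011 XOR 11110010 = 11011001
11000111 XOR 11000110 = 00000001
01010011 XOR 10000101 = 11010110
01101001 XOR 00110111 = 01011110
10000001 XOR 11101000 = 01101001

3bd901d65e69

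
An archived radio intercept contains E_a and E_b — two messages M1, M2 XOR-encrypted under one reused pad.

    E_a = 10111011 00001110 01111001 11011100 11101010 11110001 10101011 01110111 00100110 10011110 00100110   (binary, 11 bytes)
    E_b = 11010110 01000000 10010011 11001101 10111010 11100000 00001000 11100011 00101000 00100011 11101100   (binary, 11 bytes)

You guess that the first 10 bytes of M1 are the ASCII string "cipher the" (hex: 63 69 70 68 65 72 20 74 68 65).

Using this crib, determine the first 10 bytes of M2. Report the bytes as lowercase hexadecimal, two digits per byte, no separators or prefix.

First, E_a ⊕ E_b = (M1 ⊕ K) ⊕ (M2 ⊕ K) = M1 ⊕ M2, so the key drops out. Then M2 = (M1 ⊕ M2) ⊕ M1 over the first 10 bytes.
byte 0: (bb XOR d6) XOR 63 = 6d XOR 63 = 0e
byte 1: (0e XOR 40) XOR 69 = 4e XOR 69 = 27
byte 2: (79 XOR 93) XOR 70 = ea XOR 70 = 9a
byte 3: (dc XOR cd) XOR 68 = 11 XOR 68 = 79
byte 4: (ea XOR ba) XOR 65 = 50 XOR 65 = 35
byte 5: (f1 XOR e0) XOR 72 = 11 XOR 72 = 63
byte 6: (ab XOR 08) XOR 20 = a3 XOR 20 = 83
byte 7: (77 XOR e3) XOR 74 = 94 XOR 74 = e0
byte 8: (26 XOR 28) XOR 68 = 0e XOR 68 = 66
byte 9: (9e XOR 23) XOR 65 = bd XOR 65 = d8

0e279a79356383e066d8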